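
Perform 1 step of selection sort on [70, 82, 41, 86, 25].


Initial: [70, 82, 41, 86, 25]
Step 1: min=25 at 4
  Swap: [25, 82, 41, 86, 70]

After 1 step: [25, 82, 41, 86, 70]


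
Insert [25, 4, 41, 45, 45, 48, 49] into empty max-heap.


Insert 25: [25]
Insert 4: [25, 4]
Insert 41: [41, 4, 25]
Insert 45: [45, 41, 25, 4]
Insert 45: [45, 45, 25, 4, 41]
Insert 48: [48, 45, 45, 4, 41, 25]
Insert 49: [49, 45, 48, 4, 41, 25, 45]

Final heap: [49, 45, 48, 4, 41, 25, 45]


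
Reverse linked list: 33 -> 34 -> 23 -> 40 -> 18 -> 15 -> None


Step 1: curr=33, set curr.next=prev(None) | reversed so far: 33
Step 2: curr=34, set curr.next=prev(33) | reversed so far: 34 -> 33
Step 3: curr=23, set curr.next=prev(34) | reversed so far: 23 -> 34 -> 33
Step 4: curr=40, set curr.next=prev(23) | reversed so far: 40 -> 23 -> 34 -> 33
Step 5: curr=18, set curr.next=prev(40) | reversed so far: 18 -> 40 -> 23 -> 34 -> 33
Step 6: curr=15, set curr.next=prev(18) | reversed so far: 15 -> 18 -> 40 -> 23 -> 34 -> 33

15 -> 18 -> 40 -> 23 -> 34 -> 33 -> None


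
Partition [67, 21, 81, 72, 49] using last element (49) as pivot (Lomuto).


Pivot: 49
  21 <= 49: swap -> [21, 67, 81, 72, 49]
Place pivot at 1: [21, 49, 81, 72, 67]

Partitioned: [21, 49, 81, 72, 67]


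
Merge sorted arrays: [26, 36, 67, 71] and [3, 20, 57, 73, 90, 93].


Take 3 from B
Take 20 from B
Take 26 from A
Take 36 from A
Take 57 from B
Take 67 from A
Take 71 from A

Merged: [3, 20, 26, 36, 57, 67, 71, 73, 90, 93]


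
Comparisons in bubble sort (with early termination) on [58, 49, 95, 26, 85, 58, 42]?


Algorithm: bubble sort (with early termination)
Input: [58, 49, 95, 26, 85, 58, 42]
Sorted: [26, 42, 49, 58, 58, 85, 95]

21


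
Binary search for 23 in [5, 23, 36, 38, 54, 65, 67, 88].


Step 1: lo=0, hi=7, mid=3, val=38
Step 2: lo=0, hi=2, mid=1, val=23

Found at index 1


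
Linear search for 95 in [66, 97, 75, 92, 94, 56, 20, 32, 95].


i=0: 66!=95
i=1: 97!=95
i=2: 75!=95
i=3: 92!=95
i=4: 94!=95
i=5: 56!=95
i=6: 20!=95
i=7: 32!=95
i=8: 95==95 found!

Found at 8, 9 comps


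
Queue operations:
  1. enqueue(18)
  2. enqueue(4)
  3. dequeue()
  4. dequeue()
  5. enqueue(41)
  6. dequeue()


enqueue(18) -> [18]
enqueue(4) -> [18, 4]
dequeue()->18, [4]
dequeue()->4, []
enqueue(41) -> [41]
dequeue()->41, []

Final queue: []


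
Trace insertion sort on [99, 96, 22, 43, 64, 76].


Initial: [99, 96, 22, 43, 64, 76]
Insert 96: [96, 99, 22, 43, 64, 76]
Insert 22: [22, 96, 99, 43, 64, 76]
Insert 43: [22, 43, 96, 99, 64, 76]
Insert 64: [22, 43, 64, 96, 99, 76]
Insert 76: [22, 43, 64, 76, 96, 99]

Sorted: [22, 43, 64, 76, 96, 99]


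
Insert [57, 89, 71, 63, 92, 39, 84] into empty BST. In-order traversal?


Insert 57: root
Insert 89: R from 57
Insert 71: R from 57 -> L from 89
Insert 63: R from 57 -> L from 89 -> L from 71
Insert 92: R from 57 -> R from 89
Insert 39: L from 57
Insert 84: R from 57 -> L from 89 -> R from 71

In-order: [39, 57, 63, 71, 84, 89, 92]


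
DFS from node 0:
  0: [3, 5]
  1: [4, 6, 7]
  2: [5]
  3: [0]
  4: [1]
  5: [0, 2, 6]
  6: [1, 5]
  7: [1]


Visit 0, push [5, 3]
Visit 3, push []
Visit 5, push [6, 2]
Visit 2, push []
Visit 6, push [1]
Visit 1, push [7, 4]
Visit 4, push []
Visit 7, push []

DFS order: [0, 3, 5, 2, 6, 1, 4, 7]


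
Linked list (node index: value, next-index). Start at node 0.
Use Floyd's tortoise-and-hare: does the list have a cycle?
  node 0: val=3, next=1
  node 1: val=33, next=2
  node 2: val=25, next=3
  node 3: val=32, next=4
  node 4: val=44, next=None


Floyd's tortoise (slow, +1) and hare (fast, +2):
  init: slow=0, fast=0
  step 1: slow=1, fast=2
  step 2: slow=2, fast=4
  step 3: fast -> None, no cycle

Cycle: no


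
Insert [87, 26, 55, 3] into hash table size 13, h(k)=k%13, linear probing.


Insert 87: h=9 -> slot 9
Insert 26: h=0 -> slot 0
Insert 55: h=3 -> slot 3
Insert 3: h=3, 1 probes -> slot 4

Table: [26, None, None, 55, 3, None, None, None, None, 87, None, None, None]


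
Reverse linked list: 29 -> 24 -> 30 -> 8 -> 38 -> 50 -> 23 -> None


Step 1: curr=29, set curr.next=prev(None) | reversed so far: 29
Step 2: curr=24, set curr.next=prev(29) | reversed so far: 24 -> 29
Step 3: curr=30, set curr.next=prev(24) | reversed so far: 30 -> 24 -> 29
Step 4: curr=8, set curr.next=prev(30) | reversed so far: 8 -> 30 -> 24 -> 29
Step 5: curr=38, set curr.next=prev(8) | reversed so far: 38 -> 8 -> 30 -> 24 -> 29
Step 6: curr=50, set curr.next=prev(38) | reversed so far: 50 -> 38 -> 8 -> 30 -> 24 -> 29
Step 7: curr=23, set curr.next=prev(50) | reversed so far: 23 -> 50 -> 38 -> 8 -> 30 -> 24 -> 29

23 -> 50 -> 38 -> 8 -> 30 -> 24 -> 29 -> None


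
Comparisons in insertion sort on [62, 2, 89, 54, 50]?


Algorithm: insertion sort
Input: [62, 2, 89, 54, 50]
Sorted: [2, 50, 54, 62, 89]

9


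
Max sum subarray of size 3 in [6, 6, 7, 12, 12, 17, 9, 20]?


[0:3]: 19
[1:4]: 25
[2:5]: 31
[3:6]: 41
[4:7]: 38
[5:8]: 46

Max: 46 at [5:8]


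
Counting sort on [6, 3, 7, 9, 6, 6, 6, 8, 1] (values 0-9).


Input: [6, 3, 7, 9, 6, 6, 6, 8, 1]
Counts: [0, 1, 0, 1, 0, 0, 4, 1, 1, 1]

Sorted: [1, 3, 6, 6, 6, 6, 7, 8, 9]


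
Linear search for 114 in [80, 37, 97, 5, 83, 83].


i=0: 80!=114
i=1: 37!=114
i=2: 97!=114
i=3: 5!=114
i=4: 83!=114
i=5: 83!=114

Not found, 6 comps


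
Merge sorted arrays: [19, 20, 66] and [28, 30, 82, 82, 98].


Take 19 from A
Take 20 from A
Take 28 from B
Take 30 from B
Take 66 from A

Merged: [19, 20, 28, 30, 66, 82, 82, 98]


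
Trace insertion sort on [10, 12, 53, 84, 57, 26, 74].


Initial: [10, 12, 53, 84, 57, 26, 74]
Insert 12: [10, 12, 53, 84, 57, 26, 74]
Insert 53: [10, 12, 53, 84, 57, 26, 74]
Insert 84: [10, 12, 53, 84, 57, 26, 74]
Insert 57: [10, 12, 53, 57, 84, 26, 74]
Insert 26: [10, 12, 26, 53, 57, 84, 74]
Insert 74: [10, 12, 26, 53, 57, 74, 84]

Sorted: [10, 12, 26, 53, 57, 74, 84]


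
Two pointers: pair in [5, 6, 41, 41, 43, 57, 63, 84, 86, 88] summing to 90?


lo=0(5)+hi=9(88)=93
lo=0(5)+hi=8(86)=91
lo=0(5)+hi=7(84)=89
lo=1(6)+hi=7(84)=90

Yes: 6+84=90


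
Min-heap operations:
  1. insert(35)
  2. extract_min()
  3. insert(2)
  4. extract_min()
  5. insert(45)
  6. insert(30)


insert(35) -> [35]
extract_min()->35, []
insert(2) -> [2]
extract_min()->2, []
insert(45) -> [45]
insert(30) -> [30, 45]

Final heap: [30, 45]


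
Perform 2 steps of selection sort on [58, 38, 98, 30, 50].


Initial: [58, 38, 98, 30, 50]
Step 1: min=30 at 3
  Swap: [30, 38, 98, 58, 50]
Step 2: min=38 at 1
  Swap: [30, 38, 98, 58, 50]

After 2 steps: [30, 38, 98, 58, 50]


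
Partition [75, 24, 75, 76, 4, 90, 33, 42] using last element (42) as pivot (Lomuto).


Pivot: 42
  24 <= 42: swap -> [24, 75, 75, 76, 4, 90, 33, 42]
  4 <= 42: swap -> [24, 4, 75, 76, 75, 90, 33, 42]
  33 <= 42: swap -> [24, 4, 33, 76, 75, 90, 75, 42]
Place pivot at 3: [24, 4, 33, 42, 75, 90, 75, 76]

Partitioned: [24, 4, 33, 42, 75, 90, 75, 76]


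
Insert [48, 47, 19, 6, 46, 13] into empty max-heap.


Insert 48: [48]
Insert 47: [48, 47]
Insert 19: [48, 47, 19]
Insert 6: [48, 47, 19, 6]
Insert 46: [48, 47, 19, 6, 46]
Insert 13: [48, 47, 19, 6, 46, 13]

Final heap: [48, 47, 19, 6, 46, 13]


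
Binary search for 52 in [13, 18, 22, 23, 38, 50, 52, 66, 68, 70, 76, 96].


Step 1: lo=0, hi=11, mid=5, val=50
Step 2: lo=6, hi=11, mid=8, val=68
Step 3: lo=6, hi=7, mid=6, val=52

Found at index 6


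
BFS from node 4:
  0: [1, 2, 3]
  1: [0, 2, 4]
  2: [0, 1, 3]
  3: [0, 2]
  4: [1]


Visit 4, enqueue [1]
Visit 1, enqueue [0, 2]
Visit 0, enqueue [3]
Visit 2, enqueue []
Visit 3, enqueue []

BFS order: [4, 1, 0, 2, 3]


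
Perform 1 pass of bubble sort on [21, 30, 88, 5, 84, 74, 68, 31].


Initial: [21, 30, 88, 5, 84, 74, 68, 31]
Pass 1: [21, 30, 5, 84, 74, 68, 31, 88] (5 swaps)

After 1 pass: [21, 30, 5, 84, 74, 68, 31, 88]


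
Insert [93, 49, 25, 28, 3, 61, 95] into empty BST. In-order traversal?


Insert 93: root
Insert 49: L from 93
Insert 25: L from 93 -> L from 49
Insert 28: L from 93 -> L from 49 -> R from 25
Insert 3: L from 93 -> L from 49 -> L from 25
Insert 61: L from 93 -> R from 49
Insert 95: R from 93

In-order: [3, 25, 28, 49, 61, 93, 95]


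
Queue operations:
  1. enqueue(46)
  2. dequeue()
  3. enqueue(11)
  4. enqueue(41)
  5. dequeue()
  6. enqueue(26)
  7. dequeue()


enqueue(46) -> [46]
dequeue()->46, []
enqueue(11) -> [11]
enqueue(41) -> [11, 41]
dequeue()->11, [41]
enqueue(26) -> [41, 26]
dequeue()->41, [26]

Final queue: [26]


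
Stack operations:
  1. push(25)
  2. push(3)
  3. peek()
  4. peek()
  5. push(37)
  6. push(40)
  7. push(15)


push(25) -> [25]
push(3) -> [25, 3]
peek()->3
peek()->3
push(37) -> [25, 3, 37]
push(40) -> [25, 3, 37, 40]
push(15) -> [25, 3, 37, 40, 15]

Final stack: [25, 3, 37, 40, 15]


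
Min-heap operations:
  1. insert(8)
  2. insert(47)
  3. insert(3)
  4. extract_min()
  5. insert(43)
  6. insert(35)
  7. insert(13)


insert(8) -> [8]
insert(47) -> [8, 47]
insert(3) -> [3, 47, 8]
extract_min()->3, [8, 47]
insert(43) -> [8, 47, 43]
insert(35) -> [8, 35, 43, 47]
insert(13) -> [8, 13, 43, 47, 35]

Final heap: [8, 13, 43, 47, 35]


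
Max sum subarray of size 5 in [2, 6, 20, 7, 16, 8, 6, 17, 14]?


[0:5]: 51
[1:6]: 57
[2:7]: 57
[3:8]: 54
[4:9]: 61

Max: 61 at [4:9]


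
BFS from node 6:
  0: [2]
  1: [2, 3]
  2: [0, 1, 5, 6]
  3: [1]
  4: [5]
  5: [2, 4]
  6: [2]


Visit 6, enqueue [2]
Visit 2, enqueue [0, 1, 5]
Visit 0, enqueue []
Visit 1, enqueue [3]
Visit 5, enqueue [4]
Visit 3, enqueue []
Visit 4, enqueue []

BFS order: [6, 2, 0, 1, 5, 3, 4]


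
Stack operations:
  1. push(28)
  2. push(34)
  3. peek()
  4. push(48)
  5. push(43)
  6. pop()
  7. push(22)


push(28) -> [28]
push(34) -> [28, 34]
peek()->34
push(48) -> [28, 34, 48]
push(43) -> [28, 34, 48, 43]
pop()->43, [28, 34, 48]
push(22) -> [28, 34, 48, 22]

Final stack: [28, 34, 48, 22]


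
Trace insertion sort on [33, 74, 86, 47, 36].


Initial: [33, 74, 86, 47, 36]
Insert 74: [33, 74, 86, 47, 36]
Insert 86: [33, 74, 86, 47, 36]
Insert 47: [33, 47, 74, 86, 36]
Insert 36: [33, 36, 47, 74, 86]

Sorted: [33, 36, 47, 74, 86]


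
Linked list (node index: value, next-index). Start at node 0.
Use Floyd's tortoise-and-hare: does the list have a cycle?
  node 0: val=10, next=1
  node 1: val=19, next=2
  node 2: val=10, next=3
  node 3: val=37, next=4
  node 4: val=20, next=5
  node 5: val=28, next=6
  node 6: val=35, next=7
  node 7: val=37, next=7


Floyd's tortoise (slow, +1) and hare (fast, +2):
  init: slow=0, fast=0
  step 1: slow=1, fast=2
  step 2: slow=2, fast=4
  step 3: slow=3, fast=6
  step 4: slow=4, fast=7
  step 5: slow=5, fast=7
  step 6: slow=6, fast=7
  step 7: slow=7, fast=7
  slow == fast at node 7: cycle detected

Cycle: yes


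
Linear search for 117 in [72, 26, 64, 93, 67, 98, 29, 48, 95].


i=0: 72!=117
i=1: 26!=117
i=2: 64!=117
i=3: 93!=117
i=4: 67!=117
i=5: 98!=117
i=6: 29!=117
i=7: 48!=117
i=8: 95!=117

Not found, 9 comps


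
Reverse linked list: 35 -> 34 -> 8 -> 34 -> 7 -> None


Step 1: curr=35, set curr.next=prev(None) | reversed so far: 35
Step 2: curr=34, set curr.next=prev(35) | reversed so far: 34 -> 35
Step 3: curr=8, set curr.next=prev(34) | reversed so far: 8 -> 34 -> 35
Step 4: curr=34, set curr.next=prev(8) | reversed so far: 34 -> 8 -> 34 -> 35
Step 5: curr=7, set curr.next=prev(34) | reversed so far: 7 -> 34 -> 8 -> 34 -> 35

7 -> 34 -> 8 -> 34 -> 35 -> None


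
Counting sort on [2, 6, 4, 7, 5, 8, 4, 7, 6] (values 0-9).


Input: [2, 6, 4, 7, 5, 8, 4, 7, 6]
Counts: [0, 0, 1, 0, 2, 1, 2, 2, 1, 0]

Sorted: [2, 4, 4, 5, 6, 6, 7, 7, 8]


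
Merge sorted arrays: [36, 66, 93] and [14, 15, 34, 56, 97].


Take 14 from B
Take 15 from B
Take 34 from B
Take 36 from A
Take 56 from B
Take 66 from A
Take 93 from A

Merged: [14, 15, 34, 36, 56, 66, 93, 97]


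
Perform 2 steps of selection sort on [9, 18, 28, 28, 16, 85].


Initial: [9, 18, 28, 28, 16, 85]
Step 1: min=9 at 0
  Swap: [9, 18, 28, 28, 16, 85]
Step 2: min=16 at 4
  Swap: [9, 16, 28, 28, 18, 85]

After 2 steps: [9, 16, 28, 28, 18, 85]


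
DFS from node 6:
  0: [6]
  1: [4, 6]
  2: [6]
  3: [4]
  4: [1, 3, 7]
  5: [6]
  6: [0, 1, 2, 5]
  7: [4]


Visit 6, push [5, 2, 1, 0]
Visit 0, push []
Visit 1, push [4]
Visit 4, push [7, 3]
Visit 3, push []
Visit 7, push []
Visit 2, push []
Visit 5, push []

DFS order: [6, 0, 1, 4, 3, 7, 2, 5]


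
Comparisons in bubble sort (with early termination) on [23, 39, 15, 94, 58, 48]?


Algorithm: bubble sort (with early termination)
Input: [23, 39, 15, 94, 58, 48]
Sorted: [15, 23, 39, 48, 58, 94]

12


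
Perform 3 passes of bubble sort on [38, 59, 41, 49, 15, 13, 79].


Initial: [38, 59, 41, 49, 15, 13, 79]
Pass 1: [38, 41, 49, 15, 13, 59, 79] (4 swaps)
Pass 2: [38, 41, 15, 13, 49, 59, 79] (2 swaps)
Pass 3: [38, 15, 13, 41, 49, 59, 79] (2 swaps)

After 3 passes: [38, 15, 13, 41, 49, 59, 79]


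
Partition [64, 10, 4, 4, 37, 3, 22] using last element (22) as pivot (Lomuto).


Pivot: 22
  10 <= 22: swap -> [10, 64, 4, 4, 37, 3, 22]
  4 <= 22: swap -> [10, 4, 64, 4, 37, 3, 22]
  4 <= 22: swap -> [10, 4, 4, 64, 37, 3, 22]
  3 <= 22: swap -> [10, 4, 4, 3, 37, 64, 22]
Place pivot at 4: [10, 4, 4, 3, 22, 64, 37]

Partitioned: [10, 4, 4, 3, 22, 64, 37]


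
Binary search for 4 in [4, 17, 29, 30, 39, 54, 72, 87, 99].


Step 1: lo=0, hi=8, mid=4, val=39
Step 2: lo=0, hi=3, mid=1, val=17
Step 3: lo=0, hi=0, mid=0, val=4

Found at index 0


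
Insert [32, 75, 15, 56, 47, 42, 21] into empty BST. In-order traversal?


Insert 32: root
Insert 75: R from 32
Insert 15: L from 32
Insert 56: R from 32 -> L from 75
Insert 47: R from 32 -> L from 75 -> L from 56
Insert 42: R from 32 -> L from 75 -> L from 56 -> L from 47
Insert 21: L from 32 -> R from 15

In-order: [15, 21, 32, 42, 47, 56, 75]


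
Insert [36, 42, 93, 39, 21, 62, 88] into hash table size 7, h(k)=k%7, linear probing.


Insert 36: h=1 -> slot 1
Insert 42: h=0 -> slot 0
Insert 93: h=2 -> slot 2
Insert 39: h=4 -> slot 4
Insert 21: h=0, 3 probes -> slot 3
Insert 62: h=6 -> slot 6
Insert 88: h=4, 1 probes -> slot 5

Table: [42, 36, 93, 21, 39, 88, 62]


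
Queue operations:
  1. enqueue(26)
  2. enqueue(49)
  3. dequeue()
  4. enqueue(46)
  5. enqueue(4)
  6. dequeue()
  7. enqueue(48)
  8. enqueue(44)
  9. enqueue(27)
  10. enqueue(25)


enqueue(26) -> [26]
enqueue(49) -> [26, 49]
dequeue()->26, [49]
enqueue(46) -> [49, 46]
enqueue(4) -> [49, 46, 4]
dequeue()->49, [46, 4]
enqueue(48) -> [46, 4, 48]
enqueue(44) -> [46, 4, 48, 44]
enqueue(27) -> [46, 4, 48, 44, 27]
enqueue(25) -> [46, 4, 48, 44, 27, 25]

Final queue: [46, 4, 48, 44, 27, 25]


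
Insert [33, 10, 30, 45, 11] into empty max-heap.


Insert 33: [33]
Insert 10: [33, 10]
Insert 30: [33, 10, 30]
Insert 45: [45, 33, 30, 10]
Insert 11: [45, 33, 30, 10, 11]

Final heap: [45, 33, 30, 10, 11]


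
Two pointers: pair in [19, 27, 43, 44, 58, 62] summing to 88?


lo=0(19)+hi=5(62)=81
lo=1(27)+hi=5(62)=89
lo=1(27)+hi=4(58)=85
lo=2(43)+hi=4(58)=101
lo=2(43)+hi=3(44)=87

No pair found


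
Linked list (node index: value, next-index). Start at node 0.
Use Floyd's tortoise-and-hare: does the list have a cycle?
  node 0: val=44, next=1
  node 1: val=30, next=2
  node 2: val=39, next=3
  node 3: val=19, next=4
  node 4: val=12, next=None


Floyd's tortoise (slow, +1) and hare (fast, +2):
  init: slow=0, fast=0
  step 1: slow=1, fast=2
  step 2: slow=2, fast=4
  step 3: fast -> None, no cycle

Cycle: no


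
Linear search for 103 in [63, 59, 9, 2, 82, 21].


i=0: 63!=103
i=1: 59!=103
i=2: 9!=103
i=3: 2!=103
i=4: 82!=103
i=5: 21!=103

Not found, 6 comps


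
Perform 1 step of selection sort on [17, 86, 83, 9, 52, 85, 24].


Initial: [17, 86, 83, 9, 52, 85, 24]
Step 1: min=9 at 3
  Swap: [9, 86, 83, 17, 52, 85, 24]

After 1 step: [9, 86, 83, 17, 52, 85, 24]


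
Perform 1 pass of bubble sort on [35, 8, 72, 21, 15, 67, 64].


Initial: [35, 8, 72, 21, 15, 67, 64]
Pass 1: [8, 35, 21, 15, 67, 64, 72] (5 swaps)

After 1 pass: [8, 35, 21, 15, 67, 64, 72]


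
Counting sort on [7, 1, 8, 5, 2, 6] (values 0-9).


Input: [7, 1, 8, 5, 2, 6]
Counts: [0, 1, 1, 0, 0, 1, 1, 1, 1, 0]

Sorted: [1, 2, 5, 6, 7, 8]


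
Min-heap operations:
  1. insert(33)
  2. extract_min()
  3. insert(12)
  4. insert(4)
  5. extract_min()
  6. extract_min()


insert(33) -> [33]
extract_min()->33, []
insert(12) -> [12]
insert(4) -> [4, 12]
extract_min()->4, [12]
extract_min()->12, []

Final heap: []


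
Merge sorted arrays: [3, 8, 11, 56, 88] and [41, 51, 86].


Take 3 from A
Take 8 from A
Take 11 from A
Take 41 from B
Take 51 from B
Take 56 from A
Take 86 from B

Merged: [3, 8, 11, 41, 51, 56, 86, 88]


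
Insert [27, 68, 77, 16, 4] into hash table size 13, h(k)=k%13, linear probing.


Insert 27: h=1 -> slot 1
Insert 68: h=3 -> slot 3
Insert 77: h=12 -> slot 12
Insert 16: h=3, 1 probes -> slot 4
Insert 4: h=4, 1 probes -> slot 5

Table: [None, 27, None, 68, 16, 4, None, None, None, None, None, None, 77]


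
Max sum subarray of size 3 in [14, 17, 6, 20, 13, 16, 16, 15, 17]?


[0:3]: 37
[1:4]: 43
[2:5]: 39
[3:6]: 49
[4:7]: 45
[5:8]: 47
[6:9]: 48

Max: 49 at [3:6]


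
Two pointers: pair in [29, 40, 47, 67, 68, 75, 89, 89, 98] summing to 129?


lo=0(29)+hi=8(98)=127
lo=1(40)+hi=8(98)=138
lo=1(40)+hi=7(89)=129

Yes: 40+89=129


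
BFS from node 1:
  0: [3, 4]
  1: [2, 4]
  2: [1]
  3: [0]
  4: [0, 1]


Visit 1, enqueue [2, 4]
Visit 2, enqueue []
Visit 4, enqueue [0]
Visit 0, enqueue [3]
Visit 3, enqueue []

BFS order: [1, 2, 4, 0, 3]


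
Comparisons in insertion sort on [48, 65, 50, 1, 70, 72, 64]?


Algorithm: insertion sort
Input: [48, 65, 50, 1, 70, 72, 64]
Sorted: [1, 48, 50, 64, 65, 70, 72]

12


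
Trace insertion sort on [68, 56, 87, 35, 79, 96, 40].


Initial: [68, 56, 87, 35, 79, 96, 40]
Insert 56: [56, 68, 87, 35, 79, 96, 40]
Insert 87: [56, 68, 87, 35, 79, 96, 40]
Insert 35: [35, 56, 68, 87, 79, 96, 40]
Insert 79: [35, 56, 68, 79, 87, 96, 40]
Insert 96: [35, 56, 68, 79, 87, 96, 40]
Insert 40: [35, 40, 56, 68, 79, 87, 96]

Sorted: [35, 40, 56, 68, 79, 87, 96]


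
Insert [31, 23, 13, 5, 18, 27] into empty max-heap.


Insert 31: [31]
Insert 23: [31, 23]
Insert 13: [31, 23, 13]
Insert 5: [31, 23, 13, 5]
Insert 18: [31, 23, 13, 5, 18]
Insert 27: [31, 23, 27, 5, 18, 13]

Final heap: [31, 23, 27, 5, 18, 13]


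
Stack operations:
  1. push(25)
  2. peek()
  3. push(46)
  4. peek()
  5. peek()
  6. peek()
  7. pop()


push(25) -> [25]
peek()->25
push(46) -> [25, 46]
peek()->46
peek()->46
peek()->46
pop()->46, [25]

Final stack: [25]


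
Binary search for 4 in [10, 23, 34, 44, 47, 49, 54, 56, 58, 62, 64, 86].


Step 1: lo=0, hi=11, mid=5, val=49
Step 2: lo=0, hi=4, mid=2, val=34
Step 3: lo=0, hi=1, mid=0, val=10

Not found


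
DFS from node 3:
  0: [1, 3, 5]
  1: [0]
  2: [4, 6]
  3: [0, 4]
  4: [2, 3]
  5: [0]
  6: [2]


Visit 3, push [4, 0]
Visit 0, push [5, 1]
Visit 1, push []
Visit 5, push []
Visit 4, push [2]
Visit 2, push [6]
Visit 6, push []

DFS order: [3, 0, 1, 5, 4, 2, 6]


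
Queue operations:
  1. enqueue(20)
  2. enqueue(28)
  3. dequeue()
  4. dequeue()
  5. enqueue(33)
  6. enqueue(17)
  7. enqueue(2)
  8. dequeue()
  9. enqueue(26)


enqueue(20) -> [20]
enqueue(28) -> [20, 28]
dequeue()->20, [28]
dequeue()->28, []
enqueue(33) -> [33]
enqueue(17) -> [33, 17]
enqueue(2) -> [33, 17, 2]
dequeue()->33, [17, 2]
enqueue(26) -> [17, 2, 26]

Final queue: [17, 2, 26]


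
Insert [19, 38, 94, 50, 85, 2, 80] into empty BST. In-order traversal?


Insert 19: root
Insert 38: R from 19
Insert 94: R from 19 -> R from 38
Insert 50: R from 19 -> R from 38 -> L from 94
Insert 85: R from 19 -> R from 38 -> L from 94 -> R from 50
Insert 2: L from 19
Insert 80: R from 19 -> R from 38 -> L from 94 -> R from 50 -> L from 85

In-order: [2, 19, 38, 50, 80, 85, 94]


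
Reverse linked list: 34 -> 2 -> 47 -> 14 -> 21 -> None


Step 1: curr=34, set curr.next=prev(None) | reversed so far: 34
Step 2: curr=2, set curr.next=prev(34) | reversed so far: 2 -> 34
Step 3: curr=47, set curr.next=prev(2) | reversed so far: 47 -> 2 -> 34
Step 4: curr=14, set curr.next=prev(47) | reversed so far: 14 -> 47 -> 2 -> 34
Step 5: curr=21, set curr.next=prev(14) | reversed so far: 21 -> 14 -> 47 -> 2 -> 34

21 -> 14 -> 47 -> 2 -> 34 -> None


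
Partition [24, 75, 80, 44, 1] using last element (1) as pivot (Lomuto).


Pivot: 1
Place pivot at 0: [1, 75, 80, 44, 24]

Partitioned: [1, 75, 80, 44, 24]


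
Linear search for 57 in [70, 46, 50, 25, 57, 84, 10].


i=0: 70!=57
i=1: 46!=57
i=2: 50!=57
i=3: 25!=57
i=4: 57==57 found!

Found at 4, 5 comps


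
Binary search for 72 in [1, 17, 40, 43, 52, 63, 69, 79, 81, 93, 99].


Step 1: lo=0, hi=10, mid=5, val=63
Step 2: lo=6, hi=10, mid=8, val=81
Step 3: lo=6, hi=7, mid=6, val=69
Step 4: lo=7, hi=7, mid=7, val=79

Not found


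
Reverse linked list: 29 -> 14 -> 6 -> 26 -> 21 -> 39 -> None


Step 1: curr=29, set curr.next=prev(None) | reversed so far: 29
Step 2: curr=14, set curr.next=prev(29) | reversed so far: 14 -> 29
Step 3: curr=6, set curr.next=prev(14) | reversed so far: 6 -> 14 -> 29
Step 4: curr=26, set curr.next=prev(6) | reversed so far: 26 -> 6 -> 14 -> 29
Step 5: curr=21, set curr.next=prev(26) | reversed so far: 21 -> 26 -> 6 -> 14 -> 29
Step 6: curr=39, set curr.next=prev(21) | reversed so far: 39 -> 21 -> 26 -> 6 -> 14 -> 29

39 -> 21 -> 26 -> 6 -> 14 -> 29 -> None


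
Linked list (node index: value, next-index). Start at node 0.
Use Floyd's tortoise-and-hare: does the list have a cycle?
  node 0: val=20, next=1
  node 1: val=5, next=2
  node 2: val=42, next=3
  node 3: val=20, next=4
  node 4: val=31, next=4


Floyd's tortoise (slow, +1) and hare (fast, +2):
  init: slow=0, fast=0
  step 1: slow=1, fast=2
  step 2: slow=2, fast=4
  step 3: slow=3, fast=4
  step 4: slow=4, fast=4
  slow == fast at node 4: cycle detected

Cycle: yes


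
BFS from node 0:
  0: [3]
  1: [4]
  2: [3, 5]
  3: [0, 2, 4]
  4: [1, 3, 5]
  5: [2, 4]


Visit 0, enqueue [3]
Visit 3, enqueue [2, 4]
Visit 2, enqueue [5]
Visit 4, enqueue [1]
Visit 5, enqueue []
Visit 1, enqueue []

BFS order: [0, 3, 2, 4, 5, 1]


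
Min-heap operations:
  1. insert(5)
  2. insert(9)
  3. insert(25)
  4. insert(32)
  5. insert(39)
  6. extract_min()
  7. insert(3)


insert(5) -> [5]
insert(9) -> [5, 9]
insert(25) -> [5, 9, 25]
insert(32) -> [5, 9, 25, 32]
insert(39) -> [5, 9, 25, 32, 39]
extract_min()->5, [9, 32, 25, 39]
insert(3) -> [3, 9, 25, 39, 32]

Final heap: [3, 9, 25, 39, 32]


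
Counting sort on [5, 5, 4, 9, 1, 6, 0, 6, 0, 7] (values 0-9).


Input: [5, 5, 4, 9, 1, 6, 0, 6, 0, 7]
Counts: [2, 1, 0, 0, 1, 2, 2, 1, 0, 1]

Sorted: [0, 0, 1, 4, 5, 5, 6, 6, 7, 9]


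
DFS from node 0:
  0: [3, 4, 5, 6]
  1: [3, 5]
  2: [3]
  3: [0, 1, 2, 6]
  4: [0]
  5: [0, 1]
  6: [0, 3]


Visit 0, push [6, 5, 4, 3]
Visit 3, push [6, 2, 1]
Visit 1, push [5]
Visit 5, push []
Visit 2, push []
Visit 6, push []
Visit 4, push []

DFS order: [0, 3, 1, 5, 2, 6, 4]


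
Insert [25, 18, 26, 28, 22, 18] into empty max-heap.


Insert 25: [25]
Insert 18: [25, 18]
Insert 26: [26, 18, 25]
Insert 28: [28, 26, 25, 18]
Insert 22: [28, 26, 25, 18, 22]
Insert 18: [28, 26, 25, 18, 22, 18]

Final heap: [28, 26, 25, 18, 22, 18]


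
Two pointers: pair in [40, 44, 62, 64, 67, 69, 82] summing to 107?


lo=0(40)+hi=6(82)=122
lo=0(40)+hi=5(69)=109
lo=0(40)+hi=4(67)=107

Yes: 40+67=107


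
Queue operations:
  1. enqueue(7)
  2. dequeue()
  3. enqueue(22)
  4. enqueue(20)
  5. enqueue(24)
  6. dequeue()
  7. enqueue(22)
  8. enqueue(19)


enqueue(7) -> [7]
dequeue()->7, []
enqueue(22) -> [22]
enqueue(20) -> [22, 20]
enqueue(24) -> [22, 20, 24]
dequeue()->22, [20, 24]
enqueue(22) -> [20, 24, 22]
enqueue(19) -> [20, 24, 22, 19]

Final queue: [20, 24, 22, 19]


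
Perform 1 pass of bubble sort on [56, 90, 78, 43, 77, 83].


Initial: [56, 90, 78, 43, 77, 83]
Pass 1: [56, 78, 43, 77, 83, 90] (4 swaps)

After 1 pass: [56, 78, 43, 77, 83, 90]


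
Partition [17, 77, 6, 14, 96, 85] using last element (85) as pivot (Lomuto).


Pivot: 85
  17 <= 85: advance i (no swap)
  77 <= 85: advance i (no swap)
  6 <= 85: advance i (no swap)
  14 <= 85: advance i (no swap)
Place pivot at 4: [17, 77, 6, 14, 85, 96]

Partitioned: [17, 77, 6, 14, 85, 96]


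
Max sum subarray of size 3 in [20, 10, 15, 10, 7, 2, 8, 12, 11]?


[0:3]: 45
[1:4]: 35
[2:5]: 32
[3:6]: 19
[4:7]: 17
[5:8]: 22
[6:9]: 31

Max: 45 at [0:3]


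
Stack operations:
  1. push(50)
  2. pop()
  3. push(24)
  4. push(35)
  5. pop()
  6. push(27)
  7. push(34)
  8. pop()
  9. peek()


push(50) -> [50]
pop()->50, []
push(24) -> [24]
push(35) -> [24, 35]
pop()->35, [24]
push(27) -> [24, 27]
push(34) -> [24, 27, 34]
pop()->34, [24, 27]
peek()->27

Final stack: [24, 27]


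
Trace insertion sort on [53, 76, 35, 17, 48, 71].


Initial: [53, 76, 35, 17, 48, 71]
Insert 76: [53, 76, 35, 17, 48, 71]
Insert 35: [35, 53, 76, 17, 48, 71]
Insert 17: [17, 35, 53, 76, 48, 71]
Insert 48: [17, 35, 48, 53, 76, 71]
Insert 71: [17, 35, 48, 53, 71, 76]

Sorted: [17, 35, 48, 53, 71, 76]


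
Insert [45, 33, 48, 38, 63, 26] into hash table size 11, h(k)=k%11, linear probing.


Insert 45: h=1 -> slot 1
Insert 33: h=0 -> slot 0
Insert 48: h=4 -> slot 4
Insert 38: h=5 -> slot 5
Insert 63: h=8 -> slot 8
Insert 26: h=4, 2 probes -> slot 6

Table: [33, 45, None, None, 48, 38, 26, None, 63, None, None]


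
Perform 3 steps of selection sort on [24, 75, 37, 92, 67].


Initial: [24, 75, 37, 92, 67]
Step 1: min=24 at 0
  Swap: [24, 75, 37, 92, 67]
Step 2: min=37 at 2
  Swap: [24, 37, 75, 92, 67]
Step 3: min=67 at 4
  Swap: [24, 37, 67, 92, 75]

After 3 steps: [24, 37, 67, 92, 75]


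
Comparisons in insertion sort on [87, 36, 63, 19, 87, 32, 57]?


Algorithm: insertion sort
Input: [87, 36, 63, 19, 87, 32, 57]
Sorted: [19, 32, 36, 57, 63, 87, 87]

16


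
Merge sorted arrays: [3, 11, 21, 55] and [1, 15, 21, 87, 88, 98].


Take 1 from B
Take 3 from A
Take 11 from A
Take 15 from B
Take 21 from A
Take 21 from B
Take 55 from A

Merged: [1, 3, 11, 15, 21, 21, 55, 87, 88, 98]


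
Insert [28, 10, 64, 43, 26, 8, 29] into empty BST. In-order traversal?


Insert 28: root
Insert 10: L from 28
Insert 64: R from 28
Insert 43: R from 28 -> L from 64
Insert 26: L from 28 -> R from 10
Insert 8: L from 28 -> L from 10
Insert 29: R from 28 -> L from 64 -> L from 43

In-order: [8, 10, 26, 28, 29, 43, 64]


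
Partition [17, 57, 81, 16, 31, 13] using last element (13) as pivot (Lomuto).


Pivot: 13
Place pivot at 0: [13, 57, 81, 16, 31, 17]

Partitioned: [13, 57, 81, 16, 31, 17]


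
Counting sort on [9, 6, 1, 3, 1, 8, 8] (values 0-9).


Input: [9, 6, 1, 3, 1, 8, 8]
Counts: [0, 2, 0, 1, 0, 0, 1, 0, 2, 1]

Sorted: [1, 1, 3, 6, 8, 8, 9]


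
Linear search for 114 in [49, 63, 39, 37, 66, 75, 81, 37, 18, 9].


i=0: 49!=114
i=1: 63!=114
i=2: 39!=114
i=3: 37!=114
i=4: 66!=114
i=5: 75!=114
i=6: 81!=114
i=7: 37!=114
i=8: 18!=114
i=9: 9!=114

Not found, 10 comps


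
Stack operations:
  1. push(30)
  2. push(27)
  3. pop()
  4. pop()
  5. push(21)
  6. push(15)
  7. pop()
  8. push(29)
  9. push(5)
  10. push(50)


push(30) -> [30]
push(27) -> [30, 27]
pop()->27, [30]
pop()->30, []
push(21) -> [21]
push(15) -> [21, 15]
pop()->15, [21]
push(29) -> [21, 29]
push(5) -> [21, 29, 5]
push(50) -> [21, 29, 5, 50]

Final stack: [21, 29, 5, 50]


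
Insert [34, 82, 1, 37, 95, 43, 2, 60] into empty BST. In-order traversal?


Insert 34: root
Insert 82: R from 34
Insert 1: L from 34
Insert 37: R from 34 -> L from 82
Insert 95: R from 34 -> R from 82
Insert 43: R from 34 -> L from 82 -> R from 37
Insert 2: L from 34 -> R from 1
Insert 60: R from 34 -> L from 82 -> R from 37 -> R from 43

In-order: [1, 2, 34, 37, 43, 60, 82, 95]


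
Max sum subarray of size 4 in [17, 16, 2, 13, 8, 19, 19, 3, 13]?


[0:4]: 48
[1:5]: 39
[2:6]: 42
[3:7]: 59
[4:8]: 49
[5:9]: 54

Max: 59 at [3:7]


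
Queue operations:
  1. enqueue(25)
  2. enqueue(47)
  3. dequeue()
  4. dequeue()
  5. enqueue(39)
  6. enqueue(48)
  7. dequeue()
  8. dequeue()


enqueue(25) -> [25]
enqueue(47) -> [25, 47]
dequeue()->25, [47]
dequeue()->47, []
enqueue(39) -> [39]
enqueue(48) -> [39, 48]
dequeue()->39, [48]
dequeue()->48, []

Final queue: []


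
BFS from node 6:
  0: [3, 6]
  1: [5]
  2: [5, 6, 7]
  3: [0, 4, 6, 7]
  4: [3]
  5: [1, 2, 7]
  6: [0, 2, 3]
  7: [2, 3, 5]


Visit 6, enqueue [0, 2, 3]
Visit 0, enqueue []
Visit 2, enqueue [5, 7]
Visit 3, enqueue [4]
Visit 5, enqueue [1]
Visit 7, enqueue []
Visit 4, enqueue []
Visit 1, enqueue []

BFS order: [6, 0, 2, 3, 5, 7, 4, 1]


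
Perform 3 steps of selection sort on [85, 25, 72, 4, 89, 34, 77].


Initial: [85, 25, 72, 4, 89, 34, 77]
Step 1: min=4 at 3
  Swap: [4, 25, 72, 85, 89, 34, 77]
Step 2: min=25 at 1
  Swap: [4, 25, 72, 85, 89, 34, 77]
Step 3: min=34 at 5
  Swap: [4, 25, 34, 85, 89, 72, 77]

After 3 steps: [4, 25, 34, 85, 89, 72, 77]


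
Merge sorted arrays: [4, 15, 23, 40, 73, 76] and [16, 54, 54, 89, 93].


Take 4 from A
Take 15 from A
Take 16 from B
Take 23 from A
Take 40 from A
Take 54 from B
Take 54 from B
Take 73 from A
Take 76 from A

Merged: [4, 15, 16, 23, 40, 54, 54, 73, 76, 89, 93]


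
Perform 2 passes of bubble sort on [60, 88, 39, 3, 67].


Initial: [60, 88, 39, 3, 67]
Pass 1: [60, 39, 3, 67, 88] (3 swaps)
Pass 2: [39, 3, 60, 67, 88] (2 swaps)

After 2 passes: [39, 3, 60, 67, 88]


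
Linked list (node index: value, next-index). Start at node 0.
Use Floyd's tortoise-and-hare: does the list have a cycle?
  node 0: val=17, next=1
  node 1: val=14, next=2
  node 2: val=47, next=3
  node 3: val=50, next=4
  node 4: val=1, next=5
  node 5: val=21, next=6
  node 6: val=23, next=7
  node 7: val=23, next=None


Floyd's tortoise (slow, +1) and hare (fast, +2):
  init: slow=0, fast=0
  step 1: slow=1, fast=2
  step 2: slow=2, fast=4
  step 3: slow=3, fast=6
  step 4: fast 6->7->None, no cycle

Cycle: no


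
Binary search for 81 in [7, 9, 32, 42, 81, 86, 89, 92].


Step 1: lo=0, hi=7, mid=3, val=42
Step 2: lo=4, hi=7, mid=5, val=86
Step 3: lo=4, hi=4, mid=4, val=81

Found at index 4


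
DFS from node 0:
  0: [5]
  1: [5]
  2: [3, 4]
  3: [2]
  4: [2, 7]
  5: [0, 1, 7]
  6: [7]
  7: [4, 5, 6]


Visit 0, push [5]
Visit 5, push [7, 1]
Visit 1, push []
Visit 7, push [6, 4]
Visit 4, push [2]
Visit 2, push [3]
Visit 3, push []
Visit 6, push []

DFS order: [0, 5, 1, 7, 4, 2, 3, 6]


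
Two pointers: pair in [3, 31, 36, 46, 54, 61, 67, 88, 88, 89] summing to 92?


lo=0(3)+hi=9(89)=92

Yes: 3+89=92


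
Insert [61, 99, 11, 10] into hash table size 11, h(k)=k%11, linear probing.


Insert 61: h=6 -> slot 6
Insert 99: h=0 -> slot 0
Insert 11: h=0, 1 probes -> slot 1
Insert 10: h=10 -> slot 10

Table: [99, 11, None, None, None, None, 61, None, None, None, 10]


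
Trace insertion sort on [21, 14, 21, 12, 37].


Initial: [21, 14, 21, 12, 37]
Insert 14: [14, 21, 21, 12, 37]
Insert 21: [14, 21, 21, 12, 37]
Insert 12: [12, 14, 21, 21, 37]
Insert 37: [12, 14, 21, 21, 37]

Sorted: [12, 14, 21, 21, 37]


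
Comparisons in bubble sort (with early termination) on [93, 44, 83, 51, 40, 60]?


Algorithm: bubble sort (with early termination)
Input: [93, 44, 83, 51, 40, 60]
Sorted: [40, 44, 51, 60, 83, 93]

15


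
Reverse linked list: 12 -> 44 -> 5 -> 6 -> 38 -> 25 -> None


Step 1: curr=12, set curr.next=prev(None) | reversed so far: 12
Step 2: curr=44, set curr.next=prev(12) | reversed so far: 44 -> 12
Step 3: curr=5, set curr.next=prev(44) | reversed so far: 5 -> 44 -> 12
Step 4: curr=6, set curr.next=prev(5) | reversed so far: 6 -> 5 -> 44 -> 12
Step 5: curr=38, set curr.next=prev(6) | reversed so far: 38 -> 6 -> 5 -> 44 -> 12
Step 6: curr=25, set curr.next=prev(38) | reversed so far: 25 -> 38 -> 6 -> 5 -> 44 -> 12

25 -> 38 -> 6 -> 5 -> 44 -> 12 -> None


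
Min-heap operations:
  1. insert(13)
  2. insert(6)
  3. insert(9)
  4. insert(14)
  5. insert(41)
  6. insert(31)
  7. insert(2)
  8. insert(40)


insert(13) -> [13]
insert(6) -> [6, 13]
insert(9) -> [6, 13, 9]
insert(14) -> [6, 13, 9, 14]
insert(41) -> [6, 13, 9, 14, 41]
insert(31) -> [6, 13, 9, 14, 41, 31]
insert(2) -> [2, 13, 6, 14, 41, 31, 9]
insert(40) -> [2, 13, 6, 14, 41, 31, 9, 40]

Final heap: [2, 13, 6, 14, 41, 31, 9, 40]


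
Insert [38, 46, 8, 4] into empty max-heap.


Insert 38: [38]
Insert 46: [46, 38]
Insert 8: [46, 38, 8]
Insert 4: [46, 38, 8, 4]

Final heap: [46, 38, 8, 4]


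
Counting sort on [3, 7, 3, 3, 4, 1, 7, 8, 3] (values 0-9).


Input: [3, 7, 3, 3, 4, 1, 7, 8, 3]
Counts: [0, 1, 0, 4, 1, 0, 0, 2, 1, 0]

Sorted: [1, 3, 3, 3, 3, 4, 7, 7, 8]


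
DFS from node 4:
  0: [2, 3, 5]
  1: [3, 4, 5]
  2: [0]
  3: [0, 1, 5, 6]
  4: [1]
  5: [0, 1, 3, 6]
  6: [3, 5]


Visit 4, push [1]
Visit 1, push [5, 3]
Visit 3, push [6, 5, 0]
Visit 0, push [5, 2]
Visit 2, push []
Visit 5, push [6]
Visit 6, push []

DFS order: [4, 1, 3, 0, 2, 5, 6]


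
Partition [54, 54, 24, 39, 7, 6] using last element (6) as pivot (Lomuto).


Pivot: 6
Place pivot at 0: [6, 54, 24, 39, 7, 54]

Partitioned: [6, 54, 24, 39, 7, 54]


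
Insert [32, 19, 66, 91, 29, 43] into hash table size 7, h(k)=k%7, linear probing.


Insert 32: h=4 -> slot 4
Insert 19: h=5 -> slot 5
Insert 66: h=3 -> slot 3
Insert 91: h=0 -> slot 0
Insert 29: h=1 -> slot 1
Insert 43: h=1, 1 probes -> slot 2

Table: [91, 29, 43, 66, 32, 19, None]


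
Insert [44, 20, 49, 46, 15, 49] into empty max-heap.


Insert 44: [44]
Insert 20: [44, 20]
Insert 49: [49, 20, 44]
Insert 46: [49, 46, 44, 20]
Insert 15: [49, 46, 44, 20, 15]
Insert 49: [49, 46, 49, 20, 15, 44]

Final heap: [49, 46, 49, 20, 15, 44]


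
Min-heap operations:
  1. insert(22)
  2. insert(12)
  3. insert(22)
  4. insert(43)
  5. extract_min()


insert(22) -> [22]
insert(12) -> [12, 22]
insert(22) -> [12, 22, 22]
insert(43) -> [12, 22, 22, 43]
extract_min()->12, [22, 22, 43]

Final heap: [22, 22, 43]


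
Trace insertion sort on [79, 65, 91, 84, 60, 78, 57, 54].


Initial: [79, 65, 91, 84, 60, 78, 57, 54]
Insert 65: [65, 79, 91, 84, 60, 78, 57, 54]
Insert 91: [65, 79, 91, 84, 60, 78, 57, 54]
Insert 84: [65, 79, 84, 91, 60, 78, 57, 54]
Insert 60: [60, 65, 79, 84, 91, 78, 57, 54]
Insert 78: [60, 65, 78, 79, 84, 91, 57, 54]
Insert 57: [57, 60, 65, 78, 79, 84, 91, 54]
Insert 54: [54, 57, 60, 65, 78, 79, 84, 91]

Sorted: [54, 57, 60, 65, 78, 79, 84, 91]


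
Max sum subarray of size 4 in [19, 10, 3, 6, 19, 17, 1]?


[0:4]: 38
[1:5]: 38
[2:6]: 45
[3:7]: 43

Max: 45 at [2:6]


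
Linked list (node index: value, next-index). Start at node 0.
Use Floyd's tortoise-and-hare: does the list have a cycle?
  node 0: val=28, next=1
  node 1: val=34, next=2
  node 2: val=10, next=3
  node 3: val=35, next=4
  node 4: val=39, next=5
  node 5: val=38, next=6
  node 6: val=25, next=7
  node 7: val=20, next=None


Floyd's tortoise (slow, +1) and hare (fast, +2):
  init: slow=0, fast=0
  step 1: slow=1, fast=2
  step 2: slow=2, fast=4
  step 3: slow=3, fast=6
  step 4: fast 6->7->None, no cycle

Cycle: no


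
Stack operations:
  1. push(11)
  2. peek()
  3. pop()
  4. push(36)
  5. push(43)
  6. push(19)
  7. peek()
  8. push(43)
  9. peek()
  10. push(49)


push(11) -> [11]
peek()->11
pop()->11, []
push(36) -> [36]
push(43) -> [36, 43]
push(19) -> [36, 43, 19]
peek()->19
push(43) -> [36, 43, 19, 43]
peek()->43
push(49) -> [36, 43, 19, 43, 49]

Final stack: [36, 43, 19, 43, 49]


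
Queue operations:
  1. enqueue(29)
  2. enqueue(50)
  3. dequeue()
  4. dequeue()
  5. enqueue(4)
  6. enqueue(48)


enqueue(29) -> [29]
enqueue(50) -> [29, 50]
dequeue()->29, [50]
dequeue()->50, []
enqueue(4) -> [4]
enqueue(48) -> [4, 48]

Final queue: [4, 48]


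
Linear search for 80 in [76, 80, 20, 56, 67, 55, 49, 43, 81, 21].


i=0: 76!=80
i=1: 80==80 found!

Found at 1, 2 comps


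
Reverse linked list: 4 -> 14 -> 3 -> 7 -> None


Step 1: curr=4, set curr.next=prev(None) | reversed so far: 4
Step 2: curr=14, set curr.next=prev(4) | reversed so far: 14 -> 4
Step 3: curr=3, set curr.next=prev(14) | reversed so far: 3 -> 14 -> 4
Step 4: curr=7, set curr.next=prev(3) | reversed so far: 7 -> 3 -> 14 -> 4

7 -> 3 -> 14 -> 4 -> None


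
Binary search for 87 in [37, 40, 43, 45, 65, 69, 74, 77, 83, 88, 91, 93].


Step 1: lo=0, hi=11, mid=5, val=69
Step 2: lo=6, hi=11, mid=8, val=83
Step 3: lo=9, hi=11, mid=10, val=91
Step 4: lo=9, hi=9, mid=9, val=88

Not found


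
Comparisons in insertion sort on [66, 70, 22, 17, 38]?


Algorithm: insertion sort
Input: [66, 70, 22, 17, 38]
Sorted: [17, 22, 38, 66, 70]

9


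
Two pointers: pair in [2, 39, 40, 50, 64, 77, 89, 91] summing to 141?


lo=0(2)+hi=7(91)=93
lo=1(39)+hi=7(91)=130
lo=2(40)+hi=7(91)=131
lo=3(50)+hi=7(91)=141

Yes: 50+91=141


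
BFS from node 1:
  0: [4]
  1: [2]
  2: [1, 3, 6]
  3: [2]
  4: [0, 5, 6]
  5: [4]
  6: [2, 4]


Visit 1, enqueue [2]
Visit 2, enqueue [3, 6]
Visit 3, enqueue []
Visit 6, enqueue [4]
Visit 4, enqueue [0, 5]
Visit 0, enqueue []
Visit 5, enqueue []

BFS order: [1, 2, 3, 6, 4, 0, 5]


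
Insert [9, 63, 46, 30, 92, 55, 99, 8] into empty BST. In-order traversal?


Insert 9: root
Insert 63: R from 9
Insert 46: R from 9 -> L from 63
Insert 30: R from 9 -> L from 63 -> L from 46
Insert 92: R from 9 -> R from 63
Insert 55: R from 9 -> L from 63 -> R from 46
Insert 99: R from 9 -> R from 63 -> R from 92
Insert 8: L from 9

In-order: [8, 9, 30, 46, 55, 63, 92, 99]


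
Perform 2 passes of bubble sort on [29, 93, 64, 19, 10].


Initial: [29, 93, 64, 19, 10]
Pass 1: [29, 64, 19, 10, 93] (3 swaps)
Pass 2: [29, 19, 10, 64, 93] (2 swaps)

After 2 passes: [29, 19, 10, 64, 93]


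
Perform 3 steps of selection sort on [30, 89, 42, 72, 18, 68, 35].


Initial: [30, 89, 42, 72, 18, 68, 35]
Step 1: min=18 at 4
  Swap: [18, 89, 42, 72, 30, 68, 35]
Step 2: min=30 at 4
  Swap: [18, 30, 42, 72, 89, 68, 35]
Step 3: min=35 at 6
  Swap: [18, 30, 35, 72, 89, 68, 42]

After 3 steps: [18, 30, 35, 72, 89, 68, 42]


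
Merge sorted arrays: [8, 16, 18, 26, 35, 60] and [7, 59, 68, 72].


Take 7 from B
Take 8 from A
Take 16 from A
Take 18 from A
Take 26 from A
Take 35 from A
Take 59 from B
Take 60 from A

Merged: [7, 8, 16, 18, 26, 35, 59, 60, 68, 72]


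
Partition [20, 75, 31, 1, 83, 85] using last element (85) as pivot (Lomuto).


Pivot: 85
  20 <= 85: advance i (no swap)
  75 <= 85: advance i (no swap)
  31 <= 85: advance i (no swap)
  1 <= 85: advance i (no swap)
  83 <= 85: advance i (no swap)
Place pivot at 5: [20, 75, 31, 1, 83, 85]

Partitioned: [20, 75, 31, 1, 83, 85]


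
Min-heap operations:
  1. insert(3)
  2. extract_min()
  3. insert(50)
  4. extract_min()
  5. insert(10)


insert(3) -> [3]
extract_min()->3, []
insert(50) -> [50]
extract_min()->50, []
insert(10) -> [10]

Final heap: [10]


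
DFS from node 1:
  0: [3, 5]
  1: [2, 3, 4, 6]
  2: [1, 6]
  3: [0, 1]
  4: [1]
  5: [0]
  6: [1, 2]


Visit 1, push [6, 4, 3, 2]
Visit 2, push [6]
Visit 6, push []
Visit 3, push [0]
Visit 0, push [5]
Visit 5, push []
Visit 4, push []

DFS order: [1, 2, 6, 3, 0, 5, 4]


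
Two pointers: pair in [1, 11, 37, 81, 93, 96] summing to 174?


lo=0(1)+hi=5(96)=97
lo=1(11)+hi=5(96)=107
lo=2(37)+hi=5(96)=133
lo=3(81)+hi=5(96)=177
lo=3(81)+hi=4(93)=174

Yes: 81+93=174


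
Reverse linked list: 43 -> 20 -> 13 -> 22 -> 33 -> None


Step 1: curr=43, set curr.next=prev(None) | reversed so far: 43
Step 2: curr=20, set curr.next=prev(43) | reversed so far: 20 -> 43
Step 3: curr=13, set curr.next=prev(20) | reversed so far: 13 -> 20 -> 43
Step 4: curr=22, set curr.next=prev(13) | reversed so far: 22 -> 13 -> 20 -> 43
Step 5: curr=33, set curr.next=prev(22) | reversed so far: 33 -> 22 -> 13 -> 20 -> 43

33 -> 22 -> 13 -> 20 -> 43 -> None
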